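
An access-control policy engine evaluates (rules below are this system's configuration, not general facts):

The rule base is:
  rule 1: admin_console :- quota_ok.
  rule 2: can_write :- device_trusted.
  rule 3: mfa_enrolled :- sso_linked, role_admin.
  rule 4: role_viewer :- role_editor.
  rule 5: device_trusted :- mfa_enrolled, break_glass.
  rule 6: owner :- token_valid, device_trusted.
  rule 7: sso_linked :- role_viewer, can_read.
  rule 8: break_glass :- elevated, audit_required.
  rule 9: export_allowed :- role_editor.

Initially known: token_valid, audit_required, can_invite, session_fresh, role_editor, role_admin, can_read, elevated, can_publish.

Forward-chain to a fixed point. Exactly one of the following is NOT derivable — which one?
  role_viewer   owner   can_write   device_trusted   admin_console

Round 1 fires rule 4, rule 8, rule 9, giving role_viewer, break_glass, export_allowed.
Round 2 fires rule 7, giving sso_linked.
Round 3 fires rule 3, giving mfa_enrolled.
Round 4 fires rule 5, giving device_trusted.
Round 5 fires rule 2, rule 6, giving can_write, owner.
Derived: owner (round 5), device_trusted (round 4), role_viewer (round 1), can_write (round 5). admin_console never appears in any round.

admin_console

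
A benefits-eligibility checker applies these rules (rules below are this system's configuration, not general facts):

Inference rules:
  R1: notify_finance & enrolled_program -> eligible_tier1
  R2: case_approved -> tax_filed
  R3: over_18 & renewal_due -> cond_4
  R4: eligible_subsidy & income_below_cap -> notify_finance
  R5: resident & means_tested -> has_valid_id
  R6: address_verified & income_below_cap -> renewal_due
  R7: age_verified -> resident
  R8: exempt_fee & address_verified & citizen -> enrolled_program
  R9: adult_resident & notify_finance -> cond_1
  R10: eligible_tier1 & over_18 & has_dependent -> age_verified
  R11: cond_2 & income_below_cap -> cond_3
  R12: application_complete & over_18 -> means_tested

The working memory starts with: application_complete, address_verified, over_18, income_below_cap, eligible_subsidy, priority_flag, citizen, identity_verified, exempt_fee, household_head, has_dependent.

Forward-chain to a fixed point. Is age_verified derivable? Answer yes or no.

[1] R4 [eligible_subsidy & income_below_cap -> notify_finance]; R6 [address_verified & income_below_cap -> renewal_due]; R8 [exempt_fee & address_verified & citizen -> enrolled_program]; R12 [application_complete & over_18 -> means_tested]. ⇒ new: notify_finance, renewal_due, enrolled_program, means_tested.
[2] R1 [notify_finance & enrolled_program -> eligible_tier1]; R3 [over_18 & renewal_due -> cond_4]. ⇒ new: eligible_tier1, cond_4.
[3] R10 [eligible_tier1 & over_18 & has_dependent -> age_verified]. ⇒ new: age_verified.
[4] R7 [age_verified -> resident]. ⇒ new: resident.
[5] R5 [resident & means_tested -> has_valid_id]. ⇒ new: has_valid_id.
age_verified appears in round 3, so it is derivable.

yes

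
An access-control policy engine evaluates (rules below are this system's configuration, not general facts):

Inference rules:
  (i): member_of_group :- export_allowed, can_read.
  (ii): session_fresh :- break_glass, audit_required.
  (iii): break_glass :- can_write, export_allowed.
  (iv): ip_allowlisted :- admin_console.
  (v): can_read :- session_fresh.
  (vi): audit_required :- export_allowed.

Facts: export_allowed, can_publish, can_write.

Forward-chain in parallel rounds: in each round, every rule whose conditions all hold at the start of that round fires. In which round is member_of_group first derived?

4

[1] (iii) [break_glass :- can_write, export_allowed.]; (vi) [audit_required :- export_allowed.]. ⇒ new: break_glass, audit_required.
[2] (ii) [session_fresh :- break_glass, audit_required.]. ⇒ new: session_fresh.
[3] (v) [can_read :- session_fresh.]. ⇒ new: can_read.
[4] (i) [member_of_group :- export_allowed, can_read.]. ⇒ new: member_of_group.
member_of_group first appears in round 4.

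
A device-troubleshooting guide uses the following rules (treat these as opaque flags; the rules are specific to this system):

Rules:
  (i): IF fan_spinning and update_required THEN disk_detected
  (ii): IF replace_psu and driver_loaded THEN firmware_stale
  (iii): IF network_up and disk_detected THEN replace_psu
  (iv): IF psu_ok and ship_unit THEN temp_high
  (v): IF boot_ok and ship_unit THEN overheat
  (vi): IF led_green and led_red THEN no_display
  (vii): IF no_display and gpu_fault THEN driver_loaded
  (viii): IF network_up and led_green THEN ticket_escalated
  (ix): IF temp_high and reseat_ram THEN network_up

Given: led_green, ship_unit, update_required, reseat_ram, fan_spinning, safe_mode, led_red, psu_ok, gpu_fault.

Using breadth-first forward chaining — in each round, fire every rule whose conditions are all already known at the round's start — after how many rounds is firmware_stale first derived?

Round 1: (i) [IF fan_spinning and update_required THEN disk_detected]; (iv) [IF psu_ok and ship_unit THEN temp_high]; (vi) [IF led_green and led_red THEN no_display]. New: disk_detected, temp_high, no_display.
Round 2: (vii) [IF no_display and gpu_fault THEN driver_loaded]; (ix) [IF temp_high and reseat_ram THEN network_up]. New: driver_loaded, network_up.
Round 3: (iii) [IF network_up and disk_detected THEN replace_psu]; (viii) [IF network_up and led_green THEN ticket_escalated]. New: replace_psu, ticket_escalated.
Round 4: (ii) [IF replace_psu and driver_loaded THEN firmware_stale]. New: firmware_stale.
firmware_stale first appears in round 4.

4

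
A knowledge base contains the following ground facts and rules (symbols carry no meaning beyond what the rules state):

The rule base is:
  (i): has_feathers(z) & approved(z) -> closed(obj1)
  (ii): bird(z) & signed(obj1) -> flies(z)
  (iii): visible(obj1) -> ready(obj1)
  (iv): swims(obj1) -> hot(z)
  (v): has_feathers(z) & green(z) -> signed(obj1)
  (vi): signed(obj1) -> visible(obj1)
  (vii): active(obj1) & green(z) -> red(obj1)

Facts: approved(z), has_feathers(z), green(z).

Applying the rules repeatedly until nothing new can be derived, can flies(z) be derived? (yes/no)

no

Round 1: (i) [has_feathers(z) & approved(z) -> closed(obj1)]; (v) [has_feathers(z) & green(z) -> signed(obj1)]. New: closed(obj1), signed(obj1).
Round 2: (vi) [signed(obj1) -> visible(obj1)]. New: visible(obj1).
Round 3: (iii) [visible(obj1) -> ready(obj1)]. New: ready(obj1).
Fixed point reached. flies(z) is concluded only by (ii); (ii) needs bird(z) (never derived).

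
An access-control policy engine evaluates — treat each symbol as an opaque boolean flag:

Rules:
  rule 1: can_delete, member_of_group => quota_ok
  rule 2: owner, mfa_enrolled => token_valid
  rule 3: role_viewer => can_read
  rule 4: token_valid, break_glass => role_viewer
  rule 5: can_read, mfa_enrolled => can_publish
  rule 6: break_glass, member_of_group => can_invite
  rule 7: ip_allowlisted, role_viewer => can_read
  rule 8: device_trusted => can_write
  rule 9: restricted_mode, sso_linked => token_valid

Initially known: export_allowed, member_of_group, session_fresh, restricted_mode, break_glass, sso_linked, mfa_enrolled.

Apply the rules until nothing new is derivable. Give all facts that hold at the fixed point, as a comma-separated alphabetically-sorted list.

Round 1 fires rule 6, rule 9, giving can_invite, token_valid.
Round 2 fires rule 4, giving role_viewer.
Round 3 fires rule 3, giving can_read.
Round 4 fires rule 5, giving can_publish.

break_glass, can_invite, can_publish, can_read, export_allowed, member_of_group, mfa_enrolled, restricted_mode, role_viewer, session_fresh, sso_linked, token_valid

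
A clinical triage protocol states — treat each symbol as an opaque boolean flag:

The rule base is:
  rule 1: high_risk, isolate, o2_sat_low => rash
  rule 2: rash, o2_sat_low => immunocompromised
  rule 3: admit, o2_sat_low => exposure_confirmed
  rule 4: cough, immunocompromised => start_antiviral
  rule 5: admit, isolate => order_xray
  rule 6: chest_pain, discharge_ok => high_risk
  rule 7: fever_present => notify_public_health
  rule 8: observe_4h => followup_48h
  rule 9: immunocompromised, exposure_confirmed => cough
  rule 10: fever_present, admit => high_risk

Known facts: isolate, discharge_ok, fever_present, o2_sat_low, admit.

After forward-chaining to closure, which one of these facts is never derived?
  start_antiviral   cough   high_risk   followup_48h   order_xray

followup_48h

Round 1: rule 3 [admit, o2_sat_low => exposure_confirmed]; rule 5 [admit, isolate => order_xray]; rule 7 [fever_present => notify_public_health]; rule 10 [fever_present, admit => high_risk]. Adds exposure_confirmed, order_xray, notify_public_health, high_risk.
Round 2: rule 1 [high_risk, isolate, o2_sat_low => rash]. Adds rash.
Round 3: rule 2 [rash, o2_sat_low => immunocompromised]. Adds immunocompromised.
Round 4: rule 9 [immunocompromised, exposure_confirmed => cough]. Adds cough.
Round 5: rule 4 [cough, immunocompromised => start_antiviral]. Adds start_antiviral.
Derived: high_risk (round 1), cough (round 4), order_xray (round 1), start_antiviral (round 5). followup_48h never appears in any round.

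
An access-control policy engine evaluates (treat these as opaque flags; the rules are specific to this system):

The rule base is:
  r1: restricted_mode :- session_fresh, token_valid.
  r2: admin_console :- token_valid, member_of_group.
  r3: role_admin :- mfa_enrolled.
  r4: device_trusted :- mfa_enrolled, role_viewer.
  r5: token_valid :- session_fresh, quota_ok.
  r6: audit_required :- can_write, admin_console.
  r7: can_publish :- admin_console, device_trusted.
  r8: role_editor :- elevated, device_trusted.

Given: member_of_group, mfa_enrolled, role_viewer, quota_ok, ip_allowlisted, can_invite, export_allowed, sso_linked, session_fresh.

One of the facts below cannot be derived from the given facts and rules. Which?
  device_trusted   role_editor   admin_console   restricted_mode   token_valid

Round 1 — r3, r4, r5, derive role_admin, device_trusted, token_valid.
Round 2 — r1, r2, derive restricted_mode, admin_console.
Round 3 — r7, derive can_publish.
Derived: admin_console (round 2), device_trusted (round 1), token_valid (round 1), restricted_mode (round 2). role_editor never appears in any round.

role_editor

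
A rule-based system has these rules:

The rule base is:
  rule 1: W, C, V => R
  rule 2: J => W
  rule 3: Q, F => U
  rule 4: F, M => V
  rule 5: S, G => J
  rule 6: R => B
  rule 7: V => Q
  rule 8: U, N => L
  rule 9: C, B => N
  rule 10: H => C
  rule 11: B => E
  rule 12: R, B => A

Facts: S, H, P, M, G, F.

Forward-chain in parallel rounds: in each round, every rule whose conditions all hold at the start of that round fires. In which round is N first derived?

5

Round 1 fires rule 4, rule 5, rule 10, giving V, J, C.
Round 2 fires rule 2, rule 7, giving W, Q.
Round 3 fires rule 1, rule 3, giving R, U.
Round 4 fires rule 6, giving B.
Round 5 fires rule 9, rule 11, rule 12, giving N, E, A.
N first appears in round 5.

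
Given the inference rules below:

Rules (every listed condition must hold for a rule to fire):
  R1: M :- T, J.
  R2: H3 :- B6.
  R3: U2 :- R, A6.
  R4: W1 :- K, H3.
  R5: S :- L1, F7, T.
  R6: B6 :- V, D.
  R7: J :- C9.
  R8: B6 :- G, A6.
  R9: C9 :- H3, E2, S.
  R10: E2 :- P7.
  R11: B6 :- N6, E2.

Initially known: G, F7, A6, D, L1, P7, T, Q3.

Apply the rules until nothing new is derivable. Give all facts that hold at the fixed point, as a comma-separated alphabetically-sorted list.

Round 1 — R5, R8, R10, derive S, B6, E2.
Round 2 — R2, derive H3.
Round 3 — R9, derive C9.
Round 4 — R7, derive J.
Round 5 — R1, derive M.

A6, B6, C9, D, E2, F7, G, H3, J, L1, M, P7, Q3, S, T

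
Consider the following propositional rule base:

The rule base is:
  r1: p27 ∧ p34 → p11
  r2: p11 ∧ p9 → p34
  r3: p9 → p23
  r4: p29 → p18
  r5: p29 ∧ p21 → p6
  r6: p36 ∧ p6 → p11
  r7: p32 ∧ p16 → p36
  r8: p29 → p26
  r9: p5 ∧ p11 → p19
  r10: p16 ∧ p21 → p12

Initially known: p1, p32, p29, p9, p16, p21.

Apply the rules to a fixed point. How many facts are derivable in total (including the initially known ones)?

14

[1] r3 [p9 → p23]; r4 [p29 → p18]; r5 [p29 ∧ p21 → p6]; r7 [p32 ∧ p16 → p36]; r8 [p29 → p26]; r10 [p16 ∧ p21 → p12]. ⇒ new: p23, p18, p6, p36, p26, p12.
[2] r6 [p36 ∧ p6 → p11]. ⇒ new: p11.
[3] r2 [p11 ∧ p9 → p34]. ⇒ new: p34.
Closure: {p1, p11, p12, p16, p18, p21, p23, p26, p29, p32, p34, p36, p6, p9} — 14 facts.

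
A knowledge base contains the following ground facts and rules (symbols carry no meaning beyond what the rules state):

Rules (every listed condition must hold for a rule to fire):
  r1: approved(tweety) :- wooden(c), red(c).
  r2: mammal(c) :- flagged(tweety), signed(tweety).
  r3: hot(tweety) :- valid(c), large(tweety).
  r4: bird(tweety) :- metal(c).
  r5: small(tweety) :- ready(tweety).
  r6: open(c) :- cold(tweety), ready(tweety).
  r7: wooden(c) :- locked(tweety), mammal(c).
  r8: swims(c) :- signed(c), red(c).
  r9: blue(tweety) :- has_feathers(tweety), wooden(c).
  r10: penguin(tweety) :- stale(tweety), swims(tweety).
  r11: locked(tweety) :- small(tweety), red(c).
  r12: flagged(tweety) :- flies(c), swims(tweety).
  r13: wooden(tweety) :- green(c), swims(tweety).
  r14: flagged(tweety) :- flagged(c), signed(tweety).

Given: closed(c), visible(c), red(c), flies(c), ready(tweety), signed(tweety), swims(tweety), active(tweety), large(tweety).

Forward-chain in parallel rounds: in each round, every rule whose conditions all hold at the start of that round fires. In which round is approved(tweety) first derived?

4

Round 1 — r5, r12, derive small(tweety), flagged(tweety).
Round 2 — r2, r11, derive mammal(c), locked(tweety).
Round 3 — r7, derive wooden(c).
Round 4 — r1, derive approved(tweety).
approved(tweety) first appears in round 4.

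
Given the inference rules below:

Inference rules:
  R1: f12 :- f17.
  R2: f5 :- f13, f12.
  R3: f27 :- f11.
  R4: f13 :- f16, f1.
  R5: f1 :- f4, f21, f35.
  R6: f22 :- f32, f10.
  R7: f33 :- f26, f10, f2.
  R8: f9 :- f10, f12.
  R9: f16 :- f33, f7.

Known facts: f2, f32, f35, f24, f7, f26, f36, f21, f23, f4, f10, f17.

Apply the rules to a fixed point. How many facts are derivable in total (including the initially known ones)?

Round 1 — R1, R5, R6, R7, derive f12, f1, f22, f33.
Round 2 — R8, R9, derive f9, f16.
Round 3 — R4, derive f13.
Round 4 — R2, derive f5.
Closure: {f1, f10, f12, f13, f16, f17, f2, f21, f22, f23, f24, f26, f32, f33, f35, f36, f4, f5, f7, f9} — 20 facts.

20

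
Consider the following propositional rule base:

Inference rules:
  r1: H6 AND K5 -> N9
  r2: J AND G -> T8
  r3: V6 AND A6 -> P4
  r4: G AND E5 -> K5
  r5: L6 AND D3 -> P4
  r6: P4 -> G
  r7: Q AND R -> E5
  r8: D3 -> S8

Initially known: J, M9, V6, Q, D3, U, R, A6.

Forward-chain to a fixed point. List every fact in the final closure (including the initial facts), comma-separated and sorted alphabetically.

A6, D3, E5, G, J, K5, M9, P4, Q, R, S8, T8, U, V6

Round 1 — r3, r7, r8, derive P4, E5, S8.
Round 2 — r6, derive G.
Round 3 — r2, r4, derive T8, K5.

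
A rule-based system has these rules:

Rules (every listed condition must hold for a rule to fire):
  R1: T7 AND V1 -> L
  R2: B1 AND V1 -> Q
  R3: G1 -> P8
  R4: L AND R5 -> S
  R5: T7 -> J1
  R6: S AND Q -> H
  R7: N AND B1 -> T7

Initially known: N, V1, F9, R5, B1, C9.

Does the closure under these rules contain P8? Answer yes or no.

no

Round 1 — R2, R7, derive Q, T7.
Round 2 — R1, R5, derive L, J1.
Round 3 — R4, derive S.
Round 4 — R6, derive H.
Fixed point reached. P8 is concluded only by R3; R3 needs G1 (never derived).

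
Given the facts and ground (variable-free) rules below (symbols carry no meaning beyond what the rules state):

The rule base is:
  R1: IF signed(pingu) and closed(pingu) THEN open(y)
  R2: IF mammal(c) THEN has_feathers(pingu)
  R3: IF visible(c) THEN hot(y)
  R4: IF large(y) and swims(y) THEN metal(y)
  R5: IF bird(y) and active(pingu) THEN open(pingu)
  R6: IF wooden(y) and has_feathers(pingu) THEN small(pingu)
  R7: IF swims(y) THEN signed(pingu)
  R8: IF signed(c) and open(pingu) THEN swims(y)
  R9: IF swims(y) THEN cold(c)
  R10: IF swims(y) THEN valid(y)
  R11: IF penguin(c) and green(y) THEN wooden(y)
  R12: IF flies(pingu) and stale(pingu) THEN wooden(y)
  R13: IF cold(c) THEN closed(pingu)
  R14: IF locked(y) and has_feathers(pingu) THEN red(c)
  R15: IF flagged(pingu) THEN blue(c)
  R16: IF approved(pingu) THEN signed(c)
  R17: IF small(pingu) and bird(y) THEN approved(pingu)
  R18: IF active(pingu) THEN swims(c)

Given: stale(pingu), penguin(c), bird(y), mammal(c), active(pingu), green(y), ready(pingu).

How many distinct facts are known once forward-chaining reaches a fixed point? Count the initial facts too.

20

Round 1 fires R2, R5, R11, R18, giving has_feathers(pingu), open(pingu), wooden(y), swims(c).
Round 2 fires R6, giving small(pingu).
Round 3 fires R17, giving approved(pingu).
Round 4 fires R16, giving signed(c).
Round 5 fires R8, giving swims(y).
Round 6 fires R7, R9, R10, giving signed(pingu), cold(c), valid(y).
Round 7 fires R13, giving closed(pingu).
Round 8 fires R1, giving open(y).
Closure: {active(pingu), approved(pingu), bird(y), closed(pingu), cold(c), green(y), has_feathers(pingu), mammal(c), open(pingu), open(y), penguin(c), ready(pingu), signed(c), signed(pingu), small(pingu), stale(pingu), swims(c), swims(y), valid(y), wooden(y)} — 20 facts.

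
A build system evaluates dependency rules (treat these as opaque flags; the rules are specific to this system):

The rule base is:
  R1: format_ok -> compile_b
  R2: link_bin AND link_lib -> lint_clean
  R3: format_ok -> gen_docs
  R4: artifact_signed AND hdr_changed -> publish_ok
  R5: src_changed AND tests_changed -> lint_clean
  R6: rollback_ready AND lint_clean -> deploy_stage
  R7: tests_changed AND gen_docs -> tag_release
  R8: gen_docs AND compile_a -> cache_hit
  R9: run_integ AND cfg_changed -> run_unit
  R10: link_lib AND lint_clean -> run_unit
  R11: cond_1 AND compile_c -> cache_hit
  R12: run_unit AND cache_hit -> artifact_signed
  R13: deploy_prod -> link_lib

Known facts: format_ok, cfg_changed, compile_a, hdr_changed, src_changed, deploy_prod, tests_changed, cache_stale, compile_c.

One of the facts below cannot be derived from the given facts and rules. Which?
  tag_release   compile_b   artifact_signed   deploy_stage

Round 1: R1 [format_ok -> compile_b]; R3 [format_ok -> gen_docs]; R5 [src_changed AND tests_changed -> lint_clean]; R13 [deploy_prod -> link_lib]. New: compile_b, gen_docs, lint_clean, link_lib.
Round 2: R7 [tests_changed AND gen_docs -> tag_release]; R8 [gen_docs AND compile_a -> cache_hit]; R10 [link_lib AND lint_clean -> run_unit]. New: tag_release, cache_hit, run_unit.
Round 3: R12 [run_unit AND cache_hit -> artifact_signed]. New: artifact_signed.
Round 4: R4 [artifact_signed AND hdr_changed -> publish_ok]. New: publish_ok.
Derived: compile_b (round 1), tag_release (round 2), artifact_signed (round 3). deploy_stage never appears in any round.

deploy_stage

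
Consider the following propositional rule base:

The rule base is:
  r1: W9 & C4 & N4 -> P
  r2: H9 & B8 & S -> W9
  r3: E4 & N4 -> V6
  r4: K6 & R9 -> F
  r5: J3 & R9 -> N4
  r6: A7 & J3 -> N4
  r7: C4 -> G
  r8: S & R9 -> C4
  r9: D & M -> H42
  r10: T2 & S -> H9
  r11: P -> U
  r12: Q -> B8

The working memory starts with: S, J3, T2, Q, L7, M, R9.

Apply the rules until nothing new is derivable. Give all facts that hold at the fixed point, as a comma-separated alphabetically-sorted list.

Round 1 fires r5, r8, r10, r12, giving N4, C4, H9, B8.
Round 2 fires r2, r7, giving W9, G.
Round 3 fires r1, giving P.
Round 4 fires r11, giving U.

B8, C4, G, H9, J3, L7, M, N4, P, Q, R9, S, T2, U, W9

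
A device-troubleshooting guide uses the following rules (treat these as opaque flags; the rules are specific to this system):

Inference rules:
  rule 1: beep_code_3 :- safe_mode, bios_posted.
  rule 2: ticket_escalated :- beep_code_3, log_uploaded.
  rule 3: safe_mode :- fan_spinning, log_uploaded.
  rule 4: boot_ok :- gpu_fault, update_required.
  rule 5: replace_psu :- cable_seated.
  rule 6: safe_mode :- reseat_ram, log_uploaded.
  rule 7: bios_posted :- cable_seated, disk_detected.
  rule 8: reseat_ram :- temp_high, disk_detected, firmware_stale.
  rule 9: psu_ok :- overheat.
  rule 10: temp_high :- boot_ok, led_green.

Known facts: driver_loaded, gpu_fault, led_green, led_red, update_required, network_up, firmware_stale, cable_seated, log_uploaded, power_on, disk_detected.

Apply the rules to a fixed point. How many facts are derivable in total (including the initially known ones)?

19

Round 1: rule 4 [boot_ok :- gpu_fault, update_required.]; rule 5 [replace_psu :- cable_seated.]; rule 7 [bios_posted :- cable_seated, disk_detected.]. Adds boot_ok, replace_psu, bios_posted.
Round 2: rule 10 [temp_high :- boot_ok, led_green.]. Adds temp_high.
Round 3: rule 8 [reseat_ram :- temp_high, disk_detected, firmware_stale.]. Adds reseat_ram.
Round 4: rule 6 [safe_mode :- reseat_ram, log_uploaded.]. Adds safe_mode.
Round 5: rule 1 [beep_code_3 :- safe_mode, bios_posted.]. Adds beep_code_3.
Round 6: rule 2 [ticket_escalated :- beep_code_3, log_uploaded.]. Adds ticket_escalated.
Closure: {beep_code_3, bios_posted, boot_ok, cable_seated, disk_detected, driver_loaded, firmware_stale, gpu_fault, led_green, led_red, log_uploaded, network_up, power_on, replace_psu, reseat_ram, safe_mode, temp_high, ticket_escalated, update_required} — 19 facts.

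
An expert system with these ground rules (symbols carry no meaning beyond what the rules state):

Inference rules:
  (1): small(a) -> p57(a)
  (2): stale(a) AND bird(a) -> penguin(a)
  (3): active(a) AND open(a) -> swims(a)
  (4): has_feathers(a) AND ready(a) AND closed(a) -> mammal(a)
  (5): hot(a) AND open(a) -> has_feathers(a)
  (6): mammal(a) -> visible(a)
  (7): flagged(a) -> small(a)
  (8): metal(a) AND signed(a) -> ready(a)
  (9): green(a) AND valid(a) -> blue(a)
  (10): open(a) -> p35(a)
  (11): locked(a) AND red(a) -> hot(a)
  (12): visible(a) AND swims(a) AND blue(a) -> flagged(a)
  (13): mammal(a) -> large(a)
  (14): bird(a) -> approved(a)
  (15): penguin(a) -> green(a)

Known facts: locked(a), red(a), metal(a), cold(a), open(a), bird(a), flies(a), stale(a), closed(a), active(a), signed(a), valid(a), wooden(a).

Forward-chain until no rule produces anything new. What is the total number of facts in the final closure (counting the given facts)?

Round 1: (2) [stale(a) AND bird(a) -> penguin(a)]; (3) [active(a) AND open(a) -> swims(a)]; (8) [metal(a) AND signed(a) -> ready(a)]; (10) [open(a) -> p35(a)]; (11) [locked(a) AND red(a) -> hot(a)]; (14) [bird(a) -> approved(a)]. Adds penguin(a), swims(a), ready(a), p35(a), hot(a), approved(a).
Round 2: (5) [hot(a) AND open(a) -> has_feathers(a)]; (15) [penguin(a) -> green(a)]. Adds has_feathers(a), green(a).
Round 3: (4) [has_feathers(a) AND ready(a) AND closed(a) -> mammal(a)]; (9) [green(a) AND valid(a) -> blue(a)]. Adds mammal(a), blue(a).
Round 4: (6) [mammal(a) -> visible(a)]; (13) [mammal(a) -> large(a)]. Adds visible(a), large(a).
Round 5: (12) [visible(a) AND swims(a) AND blue(a) -> flagged(a)]. Adds flagged(a).
Round 6: (7) [flagged(a) -> small(a)]. Adds small(a).
Round 7: (1) [small(a) -> p57(a)]. Adds p57(a).
Closure: {active(a), approved(a), bird(a), blue(a), closed(a), cold(a), flagged(a), flies(a), green(a), has_feathers(a), hot(a), large(a), locked(a), mammal(a), metal(a), open(a), p35(a), p57(a), penguin(a), ready(a), red(a), signed(a), small(a), stale(a), swims(a), valid(a), visible(a), wooden(a)} — 28 facts.

28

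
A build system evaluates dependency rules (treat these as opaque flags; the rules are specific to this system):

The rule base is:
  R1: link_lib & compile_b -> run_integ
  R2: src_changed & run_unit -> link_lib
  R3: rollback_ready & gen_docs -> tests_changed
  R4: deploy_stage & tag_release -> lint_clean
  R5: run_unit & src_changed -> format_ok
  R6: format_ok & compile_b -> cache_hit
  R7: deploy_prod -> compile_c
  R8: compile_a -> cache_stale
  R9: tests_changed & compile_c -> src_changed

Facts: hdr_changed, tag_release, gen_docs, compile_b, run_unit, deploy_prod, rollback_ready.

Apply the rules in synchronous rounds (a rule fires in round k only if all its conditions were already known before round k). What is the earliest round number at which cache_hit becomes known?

Round 1: R3 [rollback_ready & gen_docs -> tests_changed]; R7 [deploy_prod -> compile_c]. Adds tests_changed, compile_c.
Round 2: R9 [tests_changed & compile_c -> src_changed]. Adds src_changed.
Round 3: R2 [src_changed & run_unit -> link_lib]; R5 [run_unit & src_changed -> format_ok]. Adds link_lib, format_ok.
Round 4: R1 [link_lib & compile_b -> run_integ]; R6 [format_ok & compile_b -> cache_hit]. Adds run_integ, cache_hit.
cache_hit first appears in round 4.

4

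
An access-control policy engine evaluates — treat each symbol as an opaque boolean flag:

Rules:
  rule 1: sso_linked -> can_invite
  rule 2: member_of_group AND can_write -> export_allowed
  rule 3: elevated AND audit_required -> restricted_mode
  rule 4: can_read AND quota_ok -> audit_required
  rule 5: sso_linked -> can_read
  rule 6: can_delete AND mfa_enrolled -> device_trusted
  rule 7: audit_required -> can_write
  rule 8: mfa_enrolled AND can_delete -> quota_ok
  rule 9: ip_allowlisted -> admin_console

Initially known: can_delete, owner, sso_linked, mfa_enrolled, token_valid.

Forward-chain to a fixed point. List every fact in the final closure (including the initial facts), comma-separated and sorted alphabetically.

Round 1 — rule 1, rule 5, rule 6, rule 8, derive can_invite, can_read, device_trusted, quota_ok.
Round 2 — rule 4, derive audit_required.
Round 3 — rule 7, derive can_write.

audit_required, can_delete, can_invite, can_read, can_write, device_trusted, mfa_enrolled, owner, quota_ok, sso_linked, token_valid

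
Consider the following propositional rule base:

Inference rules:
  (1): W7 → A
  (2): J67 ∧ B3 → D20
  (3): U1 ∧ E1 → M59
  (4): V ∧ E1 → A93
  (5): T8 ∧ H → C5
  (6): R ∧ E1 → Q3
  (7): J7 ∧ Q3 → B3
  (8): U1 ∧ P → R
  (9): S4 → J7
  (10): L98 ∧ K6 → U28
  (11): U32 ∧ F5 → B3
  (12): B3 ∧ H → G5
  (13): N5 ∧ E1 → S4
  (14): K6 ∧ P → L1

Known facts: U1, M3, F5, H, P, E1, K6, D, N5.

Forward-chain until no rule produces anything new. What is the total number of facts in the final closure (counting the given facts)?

17

[1] (3) [U1 ∧ E1 → M59]; (8) [U1 ∧ P → R]; (13) [N5 ∧ E1 → S4]; (14) [K6 ∧ P → L1]. ⇒ new: M59, R, S4, L1.
[2] (6) [R ∧ E1 → Q3]; (9) [S4 → J7]. ⇒ new: Q3, J7.
[3] (7) [J7 ∧ Q3 → B3]. ⇒ new: B3.
[4] (12) [B3 ∧ H → G5]. ⇒ new: G5.
Closure: {B3, D, E1, F5, G5, H, J7, K6, L1, M3, M59, N5, P, Q3, R, S4, U1} — 17 facts.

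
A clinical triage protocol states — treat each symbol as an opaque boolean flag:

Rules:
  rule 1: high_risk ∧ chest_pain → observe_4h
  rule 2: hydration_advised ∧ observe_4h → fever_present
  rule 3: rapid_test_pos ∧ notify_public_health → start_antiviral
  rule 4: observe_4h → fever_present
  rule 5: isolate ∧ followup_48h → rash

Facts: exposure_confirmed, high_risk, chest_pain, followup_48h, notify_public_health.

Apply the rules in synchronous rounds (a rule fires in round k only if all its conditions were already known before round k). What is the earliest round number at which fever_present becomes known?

2

Round 1: rule 1 [high_risk ∧ chest_pain → observe_4h]. New: observe_4h.
Round 2: rule 4 [observe_4h → fever_present]. New: fever_present.
fever_present first appears in round 2.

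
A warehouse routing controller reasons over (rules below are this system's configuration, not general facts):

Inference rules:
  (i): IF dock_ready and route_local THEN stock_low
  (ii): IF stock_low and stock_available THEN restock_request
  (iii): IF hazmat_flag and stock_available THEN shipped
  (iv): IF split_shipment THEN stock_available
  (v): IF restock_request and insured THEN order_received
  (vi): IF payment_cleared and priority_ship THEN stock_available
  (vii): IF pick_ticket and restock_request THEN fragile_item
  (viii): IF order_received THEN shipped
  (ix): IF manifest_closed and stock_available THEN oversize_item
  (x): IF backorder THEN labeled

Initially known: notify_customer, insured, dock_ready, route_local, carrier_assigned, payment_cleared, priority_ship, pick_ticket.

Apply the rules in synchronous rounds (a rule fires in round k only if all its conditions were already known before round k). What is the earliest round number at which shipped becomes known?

Round 1 — (i), (vi), derive stock_low, stock_available.
Round 2 — (ii), derive restock_request.
Round 3 — (v), (vii), derive order_received, fragile_item.
Round 4 — (viii), derive shipped.
shipped first appears in round 4.

4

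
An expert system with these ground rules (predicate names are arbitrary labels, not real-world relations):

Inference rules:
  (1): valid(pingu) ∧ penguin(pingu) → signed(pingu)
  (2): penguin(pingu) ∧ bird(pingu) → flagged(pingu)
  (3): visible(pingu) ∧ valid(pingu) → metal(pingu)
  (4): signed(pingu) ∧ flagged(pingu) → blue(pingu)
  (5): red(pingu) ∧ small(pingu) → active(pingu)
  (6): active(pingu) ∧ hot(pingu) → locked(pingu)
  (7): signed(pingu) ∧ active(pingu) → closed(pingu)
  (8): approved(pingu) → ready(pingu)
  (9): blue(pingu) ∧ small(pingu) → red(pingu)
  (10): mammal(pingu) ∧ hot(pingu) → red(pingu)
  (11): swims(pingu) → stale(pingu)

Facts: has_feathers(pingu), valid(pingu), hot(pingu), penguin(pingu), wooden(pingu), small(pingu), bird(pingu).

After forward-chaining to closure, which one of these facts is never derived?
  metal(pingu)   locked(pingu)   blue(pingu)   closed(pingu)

Round 1: (1) [valid(pingu) ∧ penguin(pingu) → signed(pingu)]; (2) [penguin(pingu) ∧ bird(pingu) → flagged(pingu)]. Adds signed(pingu), flagged(pingu).
Round 2: (4) [signed(pingu) ∧ flagged(pingu) → blue(pingu)]. Adds blue(pingu).
Round 3: (9) [blue(pingu) ∧ small(pingu) → red(pingu)]. Adds red(pingu).
Round 4: (5) [red(pingu) ∧ small(pingu) → active(pingu)]. Adds active(pingu).
Round 5: (6) [active(pingu) ∧ hot(pingu) → locked(pingu)]; (7) [signed(pingu) ∧ active(pingu) → closed(pingu)]. Adds locked(pingu), closed(pingu).
Derived: blue(pingu) (round 2), closed(pingu) (round 5), locked(pingu) (round 5). metal(pingu) never appears in any round.

metal(pingu)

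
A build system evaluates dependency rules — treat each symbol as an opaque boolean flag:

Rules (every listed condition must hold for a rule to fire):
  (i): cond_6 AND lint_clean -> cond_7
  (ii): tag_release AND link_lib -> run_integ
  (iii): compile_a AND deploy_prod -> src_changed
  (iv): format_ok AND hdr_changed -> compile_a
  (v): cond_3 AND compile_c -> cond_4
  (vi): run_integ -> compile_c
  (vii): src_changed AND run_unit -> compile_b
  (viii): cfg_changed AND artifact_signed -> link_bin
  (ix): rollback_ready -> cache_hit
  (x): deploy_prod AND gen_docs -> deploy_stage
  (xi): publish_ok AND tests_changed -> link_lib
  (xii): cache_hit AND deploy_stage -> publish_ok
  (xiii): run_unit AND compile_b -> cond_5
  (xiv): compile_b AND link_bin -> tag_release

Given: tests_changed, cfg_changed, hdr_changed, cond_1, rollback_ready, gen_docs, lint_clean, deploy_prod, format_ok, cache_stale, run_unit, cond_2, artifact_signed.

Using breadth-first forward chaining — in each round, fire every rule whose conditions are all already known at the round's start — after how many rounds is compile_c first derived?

Round 1 — (iv), (viii), (ix), (x), derive compile_a, link_bin, cache_hit, deploy_stage.
Round 2 — (iii), (xii), derive src_changed, publish_ok.
Round 3 — (vii), (xi), derive compile_b, link_lib.
Round 4 — (xiii), (xiv), derive cond_5, tag_release.
Round 5 — (ii), derive run_integ.
Round 6 — (vi), derive compile_c.
compile_c first appears in round 6.

6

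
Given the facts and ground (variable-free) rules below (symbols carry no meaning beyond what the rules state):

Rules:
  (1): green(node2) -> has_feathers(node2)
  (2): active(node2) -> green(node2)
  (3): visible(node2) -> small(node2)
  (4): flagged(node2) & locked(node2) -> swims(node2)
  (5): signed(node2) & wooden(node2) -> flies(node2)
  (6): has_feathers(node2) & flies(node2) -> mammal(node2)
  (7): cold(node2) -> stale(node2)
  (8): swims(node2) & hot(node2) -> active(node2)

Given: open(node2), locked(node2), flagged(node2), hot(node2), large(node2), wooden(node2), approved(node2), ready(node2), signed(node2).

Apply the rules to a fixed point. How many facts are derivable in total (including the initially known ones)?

15

Round 1 — (4), (5), derive swims(node2), flies(node2).
Round 2 — (8), derive active(node2).
Round 3 — (2), derive green(node2).
Round 4 — (1), derive has_feathers(node2).
Round 5 — (6), derive mammal(node2).
Closure: {active(node2), approved(node2), flagged(node2), flies(node2), green(node2), has_feathers(node2), hot(node2), large(node2), locked(node2), mammal(node2), open(node2), ready(node2), signed(node2), swims(node2), wooden(node2)} — 15 facts.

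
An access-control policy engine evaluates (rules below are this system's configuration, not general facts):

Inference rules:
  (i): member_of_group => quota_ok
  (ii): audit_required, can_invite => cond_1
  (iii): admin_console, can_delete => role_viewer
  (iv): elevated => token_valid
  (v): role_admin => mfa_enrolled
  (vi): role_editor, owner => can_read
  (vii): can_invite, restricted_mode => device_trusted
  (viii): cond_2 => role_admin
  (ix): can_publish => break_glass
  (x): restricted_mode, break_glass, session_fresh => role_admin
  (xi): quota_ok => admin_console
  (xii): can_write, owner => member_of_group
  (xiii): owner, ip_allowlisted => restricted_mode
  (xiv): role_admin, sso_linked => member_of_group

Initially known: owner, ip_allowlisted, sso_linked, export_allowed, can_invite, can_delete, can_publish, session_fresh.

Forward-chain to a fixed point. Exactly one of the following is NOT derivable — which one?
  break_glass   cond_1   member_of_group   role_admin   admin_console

cond_1

Round 1 fires (ix), (xiii), giving break_glass, restricted_mode.
Round 2 fires (vii), (x), giving device_trusted, role_admin.
Round 3 fires (v), (xiv), giving mfa_enrolled, member_of_group.
Round 4 fires (i), giving quota_ok.
Round 5 fires (xi), giving admin_console.
Round 6 fires (iii), giving role_viewer.
Derived: member_of_group (round 3), break_glass (round 1), admin_console (round 5), role_admin (round 2). cond_1 never appears in any round.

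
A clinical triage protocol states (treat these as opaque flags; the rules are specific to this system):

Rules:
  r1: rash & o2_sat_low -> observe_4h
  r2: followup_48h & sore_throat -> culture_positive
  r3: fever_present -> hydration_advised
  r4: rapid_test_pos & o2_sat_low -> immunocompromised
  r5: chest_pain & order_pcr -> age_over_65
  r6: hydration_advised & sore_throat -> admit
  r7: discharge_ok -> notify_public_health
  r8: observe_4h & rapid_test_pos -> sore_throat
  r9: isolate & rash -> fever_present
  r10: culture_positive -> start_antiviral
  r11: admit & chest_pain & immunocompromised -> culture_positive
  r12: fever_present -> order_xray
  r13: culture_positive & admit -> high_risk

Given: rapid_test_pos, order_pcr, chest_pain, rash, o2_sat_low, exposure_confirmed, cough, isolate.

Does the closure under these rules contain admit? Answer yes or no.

Round 1 fires r1, r4, r5, r9, giving observe_4h, immunocompromised, age_over_65, fever_present.
Round 2 fires r3, r8, r12, giving hydration_advised, sore_throat, order_xray.
Round 3 fires r6, giving admit.
Round 4 fires r11, giving culture_positive.
Round 5 fires r10, r13, giving start_antiviral, high_risk.
admit appears in round 3, so it is derivable.

yes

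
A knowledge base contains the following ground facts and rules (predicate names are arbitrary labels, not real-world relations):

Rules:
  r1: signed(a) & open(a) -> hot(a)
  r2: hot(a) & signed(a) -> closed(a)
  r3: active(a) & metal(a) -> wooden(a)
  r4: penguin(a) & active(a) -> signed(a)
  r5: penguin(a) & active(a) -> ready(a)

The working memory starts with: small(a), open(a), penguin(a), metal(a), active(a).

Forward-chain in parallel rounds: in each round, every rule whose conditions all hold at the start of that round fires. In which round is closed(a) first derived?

3

Round 1 fires r3, r4, r5, giving wooden(a), signed(a), ready(a).
Round 2 fires r1, giving hot(a).
Round 3 fires r2, giving closed(a).
closed(a) first appears in round 3.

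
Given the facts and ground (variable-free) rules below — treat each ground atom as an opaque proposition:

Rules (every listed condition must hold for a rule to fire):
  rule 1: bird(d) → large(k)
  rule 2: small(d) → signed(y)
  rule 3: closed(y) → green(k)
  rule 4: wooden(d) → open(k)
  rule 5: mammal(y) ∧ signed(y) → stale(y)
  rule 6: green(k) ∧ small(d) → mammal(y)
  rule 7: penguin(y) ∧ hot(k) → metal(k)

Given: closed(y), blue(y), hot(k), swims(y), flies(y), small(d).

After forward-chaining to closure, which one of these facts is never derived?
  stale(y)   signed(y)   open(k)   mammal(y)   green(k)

Round 1: rule 2 [small(d) → signed(y)]; rule 3 [closed(y) → green(k)]. Adds signed(y), green(k).
Round 2: rule 6 [green(k) ∧ small(d) → mammal(y)]. Adds mammal(y).
Round 3: rule 5 [mammal(y) ∧ signed(y) → stale(y)]. Adds stale(y).
Derived: mammal(y) (round 2), stale(y) (round 3), green(k) (round 1), signed(y) (round 1). open(k) never appears in any round.

open(k)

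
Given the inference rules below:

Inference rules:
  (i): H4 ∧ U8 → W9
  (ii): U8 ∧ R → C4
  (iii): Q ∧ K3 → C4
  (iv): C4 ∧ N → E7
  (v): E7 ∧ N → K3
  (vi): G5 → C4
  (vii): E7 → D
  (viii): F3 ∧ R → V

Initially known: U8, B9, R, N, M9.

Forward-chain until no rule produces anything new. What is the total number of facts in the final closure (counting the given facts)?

Round 1 — (ii), derive C4.
Round 2 — (iv), derive E7.
Round 3 — (v), (vii), derive K3, D.
Closure: {B9, C4, D, E7, K3, M9, N, R, U8} — 9 facts.

9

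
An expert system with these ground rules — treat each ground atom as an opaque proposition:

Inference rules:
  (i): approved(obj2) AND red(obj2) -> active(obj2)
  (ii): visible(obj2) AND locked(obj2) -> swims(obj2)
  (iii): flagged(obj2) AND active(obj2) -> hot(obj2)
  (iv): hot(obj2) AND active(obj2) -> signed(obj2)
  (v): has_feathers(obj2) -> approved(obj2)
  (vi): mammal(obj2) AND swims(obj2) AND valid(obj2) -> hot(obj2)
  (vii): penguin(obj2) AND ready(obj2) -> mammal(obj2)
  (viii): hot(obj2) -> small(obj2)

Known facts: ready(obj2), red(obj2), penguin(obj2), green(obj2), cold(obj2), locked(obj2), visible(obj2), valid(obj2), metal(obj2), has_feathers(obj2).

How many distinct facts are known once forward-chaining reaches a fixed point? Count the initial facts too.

[1] (ii) [visible(obj2) AND locked(obj2) -> swims(obj2)]; (v) [has_feathers(obj2) -> approved(obj2)]; (vii) [penguin(obj2) AND ready(obj2) -> mammal(obj2)]. ⇒ new: swims(obj2), approved(obj2), mammal(obj2).
[2] (i) [approved(obj2) AND red(obj2) -> active(obj2)]; (vi) [mammal(obj2) AND swims(obj2) AND valid(obj2) -> hot(obj2)]. ⇒ new: active(obj2), hot(obj2).
[3] (iv) [hot(obj2) AND active(obj2) -> signed(obj2)]; (viii) [hot(obj2) -> small(obj2)]. ⇒ new: signed(obj2), small(obj2).
Closure: {active(obj2), approved(obj2), cold(obj2), green(obj2), has_feathers(obj2), hot(obj2), locked(obj2), mammal(obj2), metal(obj2), penguin(obj2), ready(obj2), red(obj2), signed(obj2), small(obj2), swims(obj2), valid(obj2), visible(obj2)} — 17 facts.

17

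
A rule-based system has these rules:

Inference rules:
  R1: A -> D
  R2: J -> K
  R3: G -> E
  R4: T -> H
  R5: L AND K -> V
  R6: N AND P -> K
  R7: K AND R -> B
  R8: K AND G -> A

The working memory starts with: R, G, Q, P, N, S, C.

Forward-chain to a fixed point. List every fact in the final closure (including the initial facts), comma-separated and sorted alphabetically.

A, B, C, D, E, G, K, N, P, Q, R, S

Round 1: R3 [G -> E]; R6 [N AND P -> K]. Adds E, K.
Round 2: R7 [K AND R -> B]; R8 [K AND G -> A]. Adds B, A.
Round 3: R1 [A -> D]. Adds D.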